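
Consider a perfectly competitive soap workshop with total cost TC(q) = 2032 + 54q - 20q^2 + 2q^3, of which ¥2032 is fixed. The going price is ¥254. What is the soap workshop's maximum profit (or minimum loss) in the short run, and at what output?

AVC = 54 - 20q + 2q^2 has its minimum ¥4 at q = 5; price ¥254 clears that bar, so the firm operates.
With MC = 54 - 40q + 6q^2, P = MC on the upward-sloping part at q* = 10.
TR = 254·10 = 2540. TC = 2032 + 540 = 2572. Profit = 2540 − 2572 = -¥32.
Shutting down would mean losing the fixed cost of ¥2032, so operating at a loss of ¥32 is better by ¥2000.

Profit = -¥32 at q = 10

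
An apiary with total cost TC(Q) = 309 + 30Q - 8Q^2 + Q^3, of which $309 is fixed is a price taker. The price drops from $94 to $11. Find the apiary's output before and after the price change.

Output falls from 8 to 0 (the firm shuts down)

MC = 30 - 16Q + 3Q^2; the shutdown threshold is min AVC = $14 (at Q = 4).
At P = $94 ≥ min AVC, set P = MC on the rising branch: Q = 8.
At P = $11 < min AVC = $14, price no longer covers variable cost at any output, so the firm shuts down: Q = 0.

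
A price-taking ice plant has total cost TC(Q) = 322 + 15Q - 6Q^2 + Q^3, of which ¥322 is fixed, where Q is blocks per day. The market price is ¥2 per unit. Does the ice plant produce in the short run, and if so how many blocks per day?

Strip out fixed cost: VC = 15Q - 6Q^2 + Q^3. Then AVC = 15 - 6Q + Q^2 and MC = 15 - 12Q + 3Q^2.
AVC hits its minimum where MC = AVC, at Q = 3, giving min AVC = 15 - 6·3 + 3^2 = ¥6.
Since P = ¥2 < min AVC = ¥6, price fails to cover variable cost at any output.
The firm minimizes its loss by shutting down and losing only its fixed cost of ¥322.

Shut down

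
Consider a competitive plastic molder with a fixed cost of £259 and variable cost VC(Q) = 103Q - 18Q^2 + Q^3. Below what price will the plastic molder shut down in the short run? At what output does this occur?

The firm shuts down when price falls below the minimum of average variable cost. AVC = VC/Q = 103 - 18Q + Q^2.
dAVC/dQ = -18 + 2Q = 0 gives Q = 9. min AVC = 103 - 18·9 + 9^2 = 22.
The firm shuts down for any P below £22.

£22 per unit, at Q = 9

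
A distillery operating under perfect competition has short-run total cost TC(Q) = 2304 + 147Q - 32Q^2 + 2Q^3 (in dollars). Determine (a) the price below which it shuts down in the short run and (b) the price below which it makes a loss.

Shutdown price = $19; break-even price = $243

Shutdown price = min AVC. AVC = 147 - 32Q + 2Q^2, with vertex at Q = 8 and minimum $19.
ATC = 2304/Q + 147 - 32Q + 2Q^2. Setting dATC/dQ = −2304/Q^2 − 32 + 4Q = 0 gives Q = 12 (since 4·12^3 − 32·12^2 = 2304).
min ATC = 2304/12 + 147 − 32·12 + 2·12^2 = $243. That is the break-even price.
For $19 ≤ P < $243 the firm produces at a loss; below $19 it shuts down.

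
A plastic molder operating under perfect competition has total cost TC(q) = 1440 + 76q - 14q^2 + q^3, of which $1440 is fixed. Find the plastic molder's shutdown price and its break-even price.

Shutdown price = min AVC. AVC = 76 - 14q + q^2, with vertex at q = 7 and minimum $27.
ATC = 1440/q + 76 - 14q + q^2. Setting dATC/dq = −1440/q^2 − 14 + 2q = 0 gives q = 12 (since 2·12^3 − 14·12^2 = 1440).
min ATC = 1440/12 + 76 − 14·12 + 12^2 = $172. That is the break-even price.
For $27 ≤ P < $172 the firm produces at a loss; below $27 it shuts down.

Shutdown price = $27; break-even price = $172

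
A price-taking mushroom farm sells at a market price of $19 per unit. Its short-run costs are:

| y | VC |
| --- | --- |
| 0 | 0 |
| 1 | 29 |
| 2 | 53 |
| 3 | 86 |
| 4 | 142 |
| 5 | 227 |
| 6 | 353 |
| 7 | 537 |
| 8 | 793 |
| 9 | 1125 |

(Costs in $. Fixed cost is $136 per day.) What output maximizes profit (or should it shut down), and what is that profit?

Tabulate TR − TC: y=0: -136; y=1: -146; y=2: -151; y=3: -165; y=4: -202; y=5: -268; y=6: -375; y=7: -540; y=8: -777; y=9: -1090.
Profit is highest at y = 0. Equivalently, the lowest AVC in the table is 53/2 ≈ $26.50 at y = 2, and P = $19 falls below it — price never covers variable cost, so the firm shuts down and loses only its fixed cost.

y = 0 (shut down); profit = -$136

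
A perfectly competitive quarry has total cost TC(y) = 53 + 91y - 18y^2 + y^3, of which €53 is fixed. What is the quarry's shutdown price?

Short-run supply begins at min AVC. From VC = 91y - 18y^2 + y^3, AVC = 91 - 18y + y^2.
dAVC/dy = -18 + 2y = 0 gives y = 9. min AVC = 91 - 18·9 + 9^2 = 10.
For P < €10 the firm produces nothing.

€10 per unit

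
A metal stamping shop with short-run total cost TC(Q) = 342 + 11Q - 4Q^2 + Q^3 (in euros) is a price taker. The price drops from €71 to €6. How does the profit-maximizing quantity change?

Output falls from 6 to 0 (the firm shuts down)

AVC = 11 - 4Q + Q^2, minimized at Q = 2 where min AVC = €7. MC = 11 - 8Q + 3Q^2.
With P = €71 above the shutdown price, P = MC gives Q = 6.
At P = €6 < min AVC = €7, price no longer covers variable cost at any output, so the firm shuts down: Q = 0.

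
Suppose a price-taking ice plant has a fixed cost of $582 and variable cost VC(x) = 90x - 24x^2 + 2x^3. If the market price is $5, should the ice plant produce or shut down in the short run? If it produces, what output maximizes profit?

Strip out fixed cost: VC = 90x - 24x^2 + 2x^3. Then AVC = 90 - 24x + 2x^2 and MC = 90 - 48x + 6x^2.
The AVC parabola has its vertex at x = 24/4 = 6, where AVC = 90 - 24·6 + 2·6^2 = $18.
With P < min AVC ($5 < $18), every unit sold adds to the loss.
The firm minimizes its loss by shutting down and losing only its fixed cost of $582.

Shut down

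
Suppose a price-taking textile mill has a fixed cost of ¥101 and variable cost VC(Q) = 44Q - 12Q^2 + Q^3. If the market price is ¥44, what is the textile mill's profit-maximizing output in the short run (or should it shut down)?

From TC, MC = TC'(Q) = 44 - 24Q + 3Q^2 and AVC = VC/Q = 44 - 12Q + Q^2.
AVC hits its minimum where MC = AVC, at Q = 6, giving min AVC = 44 - 12·6 + 6^2 = ¥8.
Since P = ¥44 ≥ min AVC = ¥8, price covers variable cost and the firm should produce.
Set P = MC: 44 = 44 - 24Q + 3Q^2 → -24Q + 3Q^2 = 0. The roots are Q = 0 and Q = 8; the profit-maximizing output is on the rising part of MC, so Q* = 8.
Check: AVC at Q = 8 is ¥12 ≤ P, so revenue covers variable cost.
Profit = P·Q − TC = 44·8 − 197 = ¥155.

Produce at Q = 8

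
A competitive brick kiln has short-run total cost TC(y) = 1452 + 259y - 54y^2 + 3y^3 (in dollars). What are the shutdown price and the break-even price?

Shutdown price = $16; break-even price = $160

AVC = 259 - 54y + 3y^2; minimized at y = 9, giving min AVC = $16. That is the shutdown price.
ATC = 1452/y + 259 - 54y + 3y^2. Setting dATC/dy = −1452/y^2 − 54 + 6y = 0 gives y = 11 (since 6·11^3 − 54·11^2 = 1452).
min ATC = 1452/11 + 259 − 54·11 + 3·11^2 = $160. That is the break-even price.
For $16 ≤ P < $160 the firm produces at a loss; below $16 it shuts down.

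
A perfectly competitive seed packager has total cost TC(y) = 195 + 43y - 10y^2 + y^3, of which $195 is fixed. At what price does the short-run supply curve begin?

The firm shuts down when price falls below the minimum of average variable cost. AVC = VC/y = 43 - 10y + y^2.
dAVC/dy = -10 + 2y = 0 gives y = 5. min AVC = 43 - 10·5 + 5^2 = 18.
The firm shuts down for any P below $18.

$18 per unit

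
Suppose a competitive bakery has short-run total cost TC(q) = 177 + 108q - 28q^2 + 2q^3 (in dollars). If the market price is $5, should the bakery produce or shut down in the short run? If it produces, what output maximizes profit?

Shut down

From TC, MC = TC'(q) = 108 - 56q + 6q^2 and AVC = VC/q = 108 - 28q + 2q^2.
The AVC parabola has its vertex at q = 28/4 = 7, where AVC = 108 - 28·7 + 2·7^2 = $10.
Since P = $5 < min AVC = $10, price fails to cover variable cost at any output.
The firm minimizes its loss by shutting down and losing only its fixed cost of $177.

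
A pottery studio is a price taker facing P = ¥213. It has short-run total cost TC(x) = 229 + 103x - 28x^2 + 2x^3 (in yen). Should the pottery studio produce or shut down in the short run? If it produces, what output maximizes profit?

Strip out fixed cost: VC = 103x - 28x^2 + 2x^3. Then AVC = 103 - 28x + 2x^2 and MC = 103 - 56x + 6x^2.
The AVC parabola has its vertex at x = 28/4 = 7, where AVC = 103 - 28·7 + 2·7^2 = ¥5.
P = ¥213 exceeds min AVC = ¥5, so the firm stays open.
Solving P = MC: -110 - 56x + 6x^2 = 0 ⇒ x = -5/3 or 11. On the upward-sloping branch, x* = 11.
Check: AVC at x = 11 is ¥37 ≤ P, so revenue covers variable cost.
Profit = P·x − TC = 213·11 − 636 = ¥1707.

Produce at x = 11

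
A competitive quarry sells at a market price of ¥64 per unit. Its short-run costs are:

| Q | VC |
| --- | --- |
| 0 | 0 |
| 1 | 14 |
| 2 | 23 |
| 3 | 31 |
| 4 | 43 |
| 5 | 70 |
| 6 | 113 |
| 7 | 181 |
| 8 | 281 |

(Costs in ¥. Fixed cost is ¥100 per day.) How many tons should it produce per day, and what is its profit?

Profit at each row (π = 64Q − TC): Q=0: -100; Q=1: -50; Q=2: 5; Q=3: 61; Q=4: 113; Q=5: 150; Q=6: 171; Q=7: 167; Q=8: 131.
Profit is maximized at Q = 6. AVC there is 113/6 = ¥18.83 ≤ P, so producing beats shutting down (which would give -¥100).

Q = 6; profit = ¥171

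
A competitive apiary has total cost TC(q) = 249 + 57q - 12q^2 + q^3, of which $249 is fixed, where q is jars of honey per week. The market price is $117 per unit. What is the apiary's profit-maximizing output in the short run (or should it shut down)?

Produce at q = 10

Strip out fixed cost: VC = 57q - 12q^2 + q^3. Then AVC = 57 - 12q + q^2 and MC = 57 - 24q + 3q^2.
The AVC parabola has its vertex at q = 12/2 = 6, where AVC = 57 - 12·6 + 6^2 = $21.
Since P = $117 ≥ min AVC = $21, price covers variable cost and the firm should produce.
Set P = MC: 117 = 57 - 24q + 3q^2 → -60 - 24q + 3q^2 = 0. The roots are q = -2 and q = 10; the profit-maximizing output is on the rising part of MC, so q* = 10.
Check: AVC at q = 10 is $37 ≤ P, so revenue covers variable cost.
Profit = P·q − TC = 117·10 − 619 = $551.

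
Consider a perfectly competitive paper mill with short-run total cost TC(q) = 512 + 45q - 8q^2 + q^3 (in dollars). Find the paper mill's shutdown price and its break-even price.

AVC = 45 - 8q + q^2; minimized at q = 4, giving min AVC = $29. That is the shutdown price.
ATC = 512/q + 45 - 8q + q^2. Setting dATC/dq = −512/q^2 − 8 + 2q = 0 gives q = 8 (since 2·8^3 − 8·8^2 = 512).
min ATC = 512/8 + 45 − 8·8 + 8^2 = $109. That is the break-even price.
For $29 ≤ P < $109 the firm produces at a loss; below $29 it shuts down.

Shutdown price = $29; break-even price = $109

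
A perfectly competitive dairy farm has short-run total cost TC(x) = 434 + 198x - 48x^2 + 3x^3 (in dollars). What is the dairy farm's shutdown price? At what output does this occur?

Short-run supply begins at min AVC. From VC = 198x - 48x^2 + 3x^3, AVC = 198 - 48x + 3x^2.
At the minimum of AVC, MC = AVC. MC = 198 - 96x + 9x^2; setting MC = AVC gives 6x^2 - 48x = 0, so x = 8. min AVC = 6.
For P < $6 the firm produces nothing.

$6 per unit, at x = 8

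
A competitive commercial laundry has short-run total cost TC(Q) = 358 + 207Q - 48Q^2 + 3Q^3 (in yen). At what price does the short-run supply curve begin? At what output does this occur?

¥15 per unit, at Q = 8

The firm shuts down when price falls below the minimum of average variable cost. AVC = VC/Q = 207 - 48Q + 3Q^2.
At the minimum of AVC, MC = AVC. MC = 207 - 96Q + 9Q^2; setting MC = AVC gives 6Q^2 - 48Q = 0, so Q = 8. min AVC = 15.
So the shutdown price is ¥15.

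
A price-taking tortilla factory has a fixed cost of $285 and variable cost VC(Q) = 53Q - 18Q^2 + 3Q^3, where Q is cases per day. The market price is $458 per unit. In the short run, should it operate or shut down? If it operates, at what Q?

Produce at Q = 9

Strip out fixed cost: VC = 53Q - 18Q^2 + 3Q^3. Then AVC = 53 - 18Q + 3Q^2 and MC = 53 - 36Q + 9Q^2.
AVC is minimized where dAVC/dQ = -18 + 6Q = 0, at Q = 3; min AVC = 53 - 18·3 + 3·3^2 = $26.
P = $458 exceeds min AVC = $26, so the firm stays open.
P = MC gives -405 - 36Q + 9Q^2 = 0, with roots -5 and 9. Take the larger (rising MC): Q* = 9.
Check: AVC at Q = 9 is $134 ≤ P, so revenue covers variable cost.
Profit = P·Q − TC = 458·9 − 1491 = $2631.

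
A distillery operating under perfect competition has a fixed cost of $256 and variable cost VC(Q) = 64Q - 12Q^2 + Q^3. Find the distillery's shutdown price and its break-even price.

Shutdown price = min AVC. AVC = 64 - 12Q + Q^2, with vertex at Q = 6 and minimum $28.
ATC = 256/Q + 64 - 12Q + Q^2. Setting dATC/dQ = −256/Q^2 − 12 + 2Q = 0 gives Q = 8 (since 2·8^3 − 12·8^2 = 256).
min ATC = 256/8 + 64 − 12·8 + 8^2 = $64. That is the break-even price.
For $28 ≤ P < $64 the firm produces at a loss; below $28 it shuts down.

Shutdown price = $28; break-even price = $64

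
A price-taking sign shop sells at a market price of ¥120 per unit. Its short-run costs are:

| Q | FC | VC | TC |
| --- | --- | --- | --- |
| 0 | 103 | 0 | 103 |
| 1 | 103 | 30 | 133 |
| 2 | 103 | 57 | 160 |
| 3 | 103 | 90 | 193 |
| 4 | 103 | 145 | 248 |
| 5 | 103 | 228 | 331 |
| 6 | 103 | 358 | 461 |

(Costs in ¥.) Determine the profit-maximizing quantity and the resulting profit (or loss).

Q = 5; profit = ¥269

Profit at each row (π = 120Q − TC): Q=0: -103; Q=1: -13; Q=2: 80; Q=3: 167; Q=4: 232; Q=5: 269; Q=6: 259.
Profit is maximized at Q = 5. AVC there is 228/5 = ¥45.60 ≤ P, so producing beats shutting down (which would give -¥103).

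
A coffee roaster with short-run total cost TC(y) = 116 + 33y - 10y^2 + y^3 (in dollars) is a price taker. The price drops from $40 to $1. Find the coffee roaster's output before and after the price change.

MC = 33 - 20y + 3y^2; the shutdown threshold is min AVC = $8 (at y = 5).
At P = $40 ≥ min AVC, set P = MC on the rising branch: y = 7.
At P = $1 < min AVC = $8, price no longer covers variable cost at any output, so the firm shuts down: y = 0.

Output falls from 7 to 0 (the firm shuts down)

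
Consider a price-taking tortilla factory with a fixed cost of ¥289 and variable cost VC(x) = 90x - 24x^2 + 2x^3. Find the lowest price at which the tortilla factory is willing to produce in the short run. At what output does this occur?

¥18 per unit, at x = 6

The shutdown price is the minimum of AVC. VC = 90x - 24x^2 + 2x^3, so AVC = 90 - 24x + 2x^2.
dAVC/dx = -24 + 4x = 0 gives x = 6. min AVC = 90 - 24·6 + 2·6^2 = 18.
For P < ¥18 the firm produces nothing.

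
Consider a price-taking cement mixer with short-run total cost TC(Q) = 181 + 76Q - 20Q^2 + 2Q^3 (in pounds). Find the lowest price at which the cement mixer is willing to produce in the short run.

£26 per unit

The firm shuts down when price falls below the minimum of average variable cost. AVC = VC/Q = 76 - 20Q + 2Q^2.
dAVC/dQ = -20 + 4Q = 0 gives Q = 5. min AVC = 76 - 20·5 + 2·5^2 = 26.
So the shutdown price is £26.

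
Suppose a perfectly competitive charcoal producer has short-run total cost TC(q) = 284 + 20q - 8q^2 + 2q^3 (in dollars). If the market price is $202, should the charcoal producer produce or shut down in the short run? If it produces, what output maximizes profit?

Produce at q = 7

From TC, MC = TC'(q) = 20 - 16q + 6q^2 and AVC = VC/q = 20 - 8q + 2q^2.
The AVC parabola has its vertex at q = 8/4 = 2, where AVC = 20 - 8·2 + 2·2^2 = $12.
Because $202 ≥ $12, revenue can cover variable cost; the firm operates.
Solving P = MC: -182 - 16q + 6q^2 = 0 ⇒ q = -13/3 or 7. On the upward-sloping branch, q* = 7.
Check: AVC at q = 7 is $62 ≤ P, so revenue covers variable cost.
Profit = P·q − TC = 202·7 − 718 = $696.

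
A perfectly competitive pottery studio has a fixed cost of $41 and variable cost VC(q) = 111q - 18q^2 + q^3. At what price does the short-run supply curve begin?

$30 per unit

Short-run supply begins at min AVC. From VC = 111q - 18q^2 + q^3, AVC = 111 - 18q + q^2.
dAVC/dq = -18 + 2q = 0 gives q = 9. min AVC = 111 - 18·9 + 9^2 = 30.
So the shutdown price is $30.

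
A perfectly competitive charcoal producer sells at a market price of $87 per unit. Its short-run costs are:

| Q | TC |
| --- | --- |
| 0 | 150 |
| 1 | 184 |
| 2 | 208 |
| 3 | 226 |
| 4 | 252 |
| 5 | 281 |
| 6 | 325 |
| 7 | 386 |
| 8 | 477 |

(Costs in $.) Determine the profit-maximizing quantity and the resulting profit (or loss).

Q = 7; profit = $223

Profit at each row (π = 87Q − TC): Q=0: -150; Q=1: -97; Q=2: -34; Q=3: 35; Q=4: 96; Q=5: 154; Q=6: 197; Q=7: 223; Q=8: 219.
Profit is maximized at Q = 7. AVC there is 236/7 = $33.71 ≤ P, so producing beats shutting down (which would give -$150).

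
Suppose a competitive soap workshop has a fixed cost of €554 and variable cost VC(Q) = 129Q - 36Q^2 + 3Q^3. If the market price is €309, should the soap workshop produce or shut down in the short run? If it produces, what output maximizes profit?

Variable cost is VC = 129Q - 36Q^2 + 3Q^3, so AVC = VC/Q = 129 - 36Q + 3Q^2 and MC = dTC/dQ = 129 - 72Q + 9Q^2.
The AVC parabola has its vertex at Q = 36/6 = 6, where AVC = 129 - 36·6 + 3·6^2 = €21.
Since P = €309 ≥ min AVC = €21, price covers variable cost and the firm should produce.
Set P = MC: 309 = 129 - 72Q + 9Q^2 → -180 - 72Q + 9Q^2 = 0. The roots are Q = -2 and Q = 10; the profit-maximizing output is on the rising part of MC, so Q* = 10.
Check: AVC at Q = 10 is €69 ≤ P, so revenue covers variable cost.
Profit = P·Q − TC = 309·10 − 1244 = €1846.

Produce at Q = 10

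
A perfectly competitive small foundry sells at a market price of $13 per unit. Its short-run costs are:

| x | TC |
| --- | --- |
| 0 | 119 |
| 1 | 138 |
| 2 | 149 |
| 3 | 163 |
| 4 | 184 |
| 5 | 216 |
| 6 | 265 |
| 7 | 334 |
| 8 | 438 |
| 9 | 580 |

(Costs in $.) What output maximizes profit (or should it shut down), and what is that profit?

Compute π = P·x − TC at each output: x=0: -119; x=1: -125; x=2: -123; x=3: -124; x=4: -132; x=5: -151; x=6: -187; x=7: -243; x=8: -334; x=9: -463.
Profit is highest at x = 0. Equivalently, the lowest AVC in the table is 44/3 ≈ $14.67 at x = 3, and P = $13 falls below it — price never covers variable cost, so the firm shuts down and loses only its fixed cost.

x = 0 (shut down); profit = -$119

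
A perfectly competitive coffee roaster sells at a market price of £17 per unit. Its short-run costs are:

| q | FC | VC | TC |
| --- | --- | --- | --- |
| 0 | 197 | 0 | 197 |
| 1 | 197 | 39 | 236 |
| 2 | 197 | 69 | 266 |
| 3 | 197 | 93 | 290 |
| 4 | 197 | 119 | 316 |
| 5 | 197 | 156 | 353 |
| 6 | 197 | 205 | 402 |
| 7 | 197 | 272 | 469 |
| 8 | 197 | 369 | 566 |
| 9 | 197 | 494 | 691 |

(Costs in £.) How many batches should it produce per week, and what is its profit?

Tabulate TR − TC: q=0: -197; q=1: -219; q=2: -232; q=3: -239; q=4: -248; q=5: -268; q=6: -300; q=7: -350; q=8: -430; q=9: -538.
Profit is highest at q = 0. Equivalently, the lowest AVC in the table is 119/4 ≈ £29.75 at q = 4, and P = £17 falls below it — price never covers variable cost, so the firm shuts down and loses only its fixed cost.

q = 0 (shut down); profit = -£197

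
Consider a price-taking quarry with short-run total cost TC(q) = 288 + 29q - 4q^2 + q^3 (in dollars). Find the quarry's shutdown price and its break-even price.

Shutdown price = $25; break-even price = $89

Shutdown price = min AVC. AVC = 29 - 4q + q^2, with vertex at q = 2 and minimum $25.
ATC = 288/q + 29 - 4q + q^2. Setting dATC/dq = −288/q^2 − 4 + 2q = 0 gives q = 6 (since 2·6^3 − 4·6^2 = 288).
min ATC = 288/6 + 29 − 4·6 + 6^2 = $89. That is the break-even price.
For $25 ≤ P < $89 the firm produces at a loss; below $25 it shuts down.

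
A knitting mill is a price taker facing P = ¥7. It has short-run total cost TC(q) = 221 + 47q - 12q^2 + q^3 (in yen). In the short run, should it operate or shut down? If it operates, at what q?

Shut down

Variable cost is VC = 47q - 12q^2 + q^3, so AVC = VC/q = 47 - 12q + q^2 and MC = dTC/dq = 47 - 24q + 3q^2.
The AVC parabola has its vertex at q = 12/2 = 6, where AVC = 47 - 12·6 + 6^2 = ¥11.
P = ¥7 lies below min AVC = ¥11; no output level covers variable cost.
The firm minimizes its loss by shutting down and losing only its fixed cost of ¥221.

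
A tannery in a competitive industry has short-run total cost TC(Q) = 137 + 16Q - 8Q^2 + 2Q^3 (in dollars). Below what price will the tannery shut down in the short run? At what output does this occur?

Short-run supply begins at min AVC. From VC = 16Q - 8Q^2 + 2Q^3, AVC = 16 - 8Q + 2Q^2.
At the minimum of AVC, MC = AVC. MC = 16 - 16Q + 6Q^2; setting MC = AVC gives 4Q^2 - 8Q = 0, so Q = 2. min AVC = 8.
The firm shuts down for any P below $8.

$8 per unit, at Q = 2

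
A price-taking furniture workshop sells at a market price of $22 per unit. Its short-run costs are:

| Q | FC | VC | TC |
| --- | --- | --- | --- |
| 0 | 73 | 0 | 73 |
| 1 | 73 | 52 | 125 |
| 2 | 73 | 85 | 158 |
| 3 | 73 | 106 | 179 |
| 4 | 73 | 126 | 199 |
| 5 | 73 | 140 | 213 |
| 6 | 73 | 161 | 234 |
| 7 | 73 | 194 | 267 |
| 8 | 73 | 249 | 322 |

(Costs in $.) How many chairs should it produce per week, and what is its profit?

Q = 0 (shut down); profit = -$73

Tabulate TR − TC: Q=0: -73; Q=1: -103; Q=2: -114; Q=3: -113; Q=4: -111; Q=5: -103; Q=6: -102; Q=7: -113; Q=8: -146.
Profit is highest at Q = 0. Equivalently, the lowest AVC in the table is 161/6 ≈ $26.83 at Q = 6, and P = $22 falls below it — price never covers variable cost, so the firm shuts down and loses only its fixed cost.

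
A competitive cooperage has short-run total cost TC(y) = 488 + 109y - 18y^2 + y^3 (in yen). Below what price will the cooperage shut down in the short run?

The firm shuts down when price falls below the minimum of average variable cost. AVC = VC/y = 109 - 18y + y^2.
dAVC/dy = -18 + 2y = 0 gives y = 9. min AVC = 109 - 18·9 + 9^2 = 28.
So the shutdown price is ¥28.

¥28 per unit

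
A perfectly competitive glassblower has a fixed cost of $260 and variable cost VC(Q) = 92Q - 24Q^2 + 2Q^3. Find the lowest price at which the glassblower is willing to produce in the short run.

$20 per unit

The shutdown price is the minimum of AVC. VC = 92Q - 24Q^2 + 2Q^3, so AVC = 92 - 24Q + 2Q^2.
dAVC/dQ = -24 + 4Q = 0 gives Q = 6. min AVC = 92 - 24·6 + 2·6^2 = 20.
The firm shuts down for any P below $20.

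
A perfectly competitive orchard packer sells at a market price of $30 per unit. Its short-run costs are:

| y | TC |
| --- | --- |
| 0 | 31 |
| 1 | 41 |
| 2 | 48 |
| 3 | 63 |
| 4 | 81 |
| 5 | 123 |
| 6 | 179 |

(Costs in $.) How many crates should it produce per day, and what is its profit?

y = 4; profit = $39

Compute π = P·y − TC at each output: y=0: -31; y=1: -11; y=2: 12; y=3: 27; y=4: 39; y=5: 27; y=6: 1.
Profit is maximized at y = 4. AVC there is 50/4 = $12.50 ≤ P, so producing beats shutting down (which would give -$31).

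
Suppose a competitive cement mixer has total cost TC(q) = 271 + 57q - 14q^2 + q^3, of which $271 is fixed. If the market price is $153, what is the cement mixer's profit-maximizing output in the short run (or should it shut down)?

Variable cost is VC = 57q - 14q^2 + q^3, so AVC = VC/q = 57 - 14q + q^2 and MC = dTC/dq = 57 - 28q + 3q^2.
AVC is minimized where dAVC/dq = -14 + 2q = 0, at q = 7; min AVC = 57 - 14·7 + 7^2 = $8.
P = $153 exceeds min AVC = $8, so the firm stays open.
Set P = MC: 153 = 57 - 28q + 3q^2 → -96 - 28q + 3q^2 = 0. The roots are q = -8/3 and q = 12; the profit-maximizing output is on the rising part of MC, so q* = 12.
Check: AVC at q = 12 is $33 ≤ P, so revenue covers variable cost.
Profit = P·q − TC = 153·12 − 667 = $1169.

Produce at q = 12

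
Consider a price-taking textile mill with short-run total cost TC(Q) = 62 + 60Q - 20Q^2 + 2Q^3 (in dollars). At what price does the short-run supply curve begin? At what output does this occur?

$10 per unit, at Q = 5

Short-run supply begins at min AVC. From VC = 60Q - 20Q^2 + 2Q^3, AVC = 60 - 20Q + 2Q^2.
At the minimum of AVC, MC = AVC. MC = 60 - 40Q + 6Q^2; setting MC = AVC gives 4Q^2 - 20Q = 0, so Q = 5. min AVC = 10.
So the shutdown price is $10.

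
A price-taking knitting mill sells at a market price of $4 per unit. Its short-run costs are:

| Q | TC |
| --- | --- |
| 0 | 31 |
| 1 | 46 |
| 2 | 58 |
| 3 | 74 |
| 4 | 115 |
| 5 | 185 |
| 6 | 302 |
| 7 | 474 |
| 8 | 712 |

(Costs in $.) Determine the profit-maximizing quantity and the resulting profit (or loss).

Q = 0 (shut down); profit = -$31

Profit at each row (π = 4Q − TC): Q=0: -31; Q=1: -42; Q=2: -50; Q=3: -62; Q=4: -99; Q=5: -165; Q=6: -278; Q=7: -446; Q=8: -680.
Profit is highest at Q = 0. Equivalently, the lowest AVC in the table is 27/2 ≈ $13.50 at Q = 2, and P = $4 falls below it — price never covers variable cost, so the firm shuts down and loses only its fixed cost.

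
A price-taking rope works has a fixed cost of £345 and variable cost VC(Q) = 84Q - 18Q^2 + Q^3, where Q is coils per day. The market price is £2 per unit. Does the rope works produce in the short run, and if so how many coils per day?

Shut down

Strip out fixed cost: VC = 84Q - 18Q^2 + Q^3. Then AVC = 84 - 18Q + Q^2 and MC = 84 - 36Q + 3Q^2.
AVC is minimized where dAVC/dQ = -18 + 2Q = 0, at Q = 9; min AVC = 84 - 18·9 + 9^2 = £3.
P = £2 lies below min AVC = £3; no output level covers variable cost.
The firm minimizes its loss by shutting down and losing only its fixed cost of £345.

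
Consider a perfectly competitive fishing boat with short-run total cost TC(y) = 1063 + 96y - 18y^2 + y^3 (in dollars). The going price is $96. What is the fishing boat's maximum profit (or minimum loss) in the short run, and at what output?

Profit = -$199 at y = 12

AVC = 96 - 18y + y^2 has its minimum $15 at y = 9; price $96 clears that bar, so the firm operates.
With MC = 96 - 36y + 3y^2, P = MC on the upward-sloping part at y* = 12.
TR = 96·12 = 1152. TC = 1063 + 288 = 1351. Profit = 1152 − 1351 = -$199.
Shutting down would mean losing the fixed cost of $1063, so operating at a loss of $199 is better by $864.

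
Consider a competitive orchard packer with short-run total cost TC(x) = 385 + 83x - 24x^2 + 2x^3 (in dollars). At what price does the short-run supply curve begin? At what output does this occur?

Short-run supply begins at min AVC. From VC = 83x - 24x^2 + 2x^3, AVC = 83 - 24x + 2x^2.
dAVC/dx = -24 + 4x = 0 gives x = 6. min AVC = 83 - 24·6 + 2·6^2 = 11.
So the shutdown price is $11.

$11 per unit, at x = 6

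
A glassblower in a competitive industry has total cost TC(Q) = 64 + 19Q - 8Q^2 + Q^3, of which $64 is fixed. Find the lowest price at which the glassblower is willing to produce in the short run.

$3 per unit

The shutdown price is the minimum of AVC. VC = 19Q - 8Q^2 + Q^3, so AVC = 19 - 8Q + Q^2.
dAVC/dQ = -8 + 2Q = 0 gives Q = 4. min AVC = 19 - 8·4 + 4^2 = 3.
The firm shuts down for any P below $3.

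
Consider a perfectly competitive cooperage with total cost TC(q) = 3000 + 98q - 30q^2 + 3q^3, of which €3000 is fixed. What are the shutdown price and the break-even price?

Shutdown price = min AVC. AVC = 98 - 30q + 3q^2, with vertex at q = 5 and minimum €23.
ATC = 3000/q + 98 - 30q + 3q^2. Setting dATC/dq = −3000/q^2 − 30 + 6q = 0 gives q = 10 (since 6·10^3 − 30·10^2 = 3000).
min ATC = 3000/10 + 98 − 30·10 + 3·10^2 = €398. That is the break-even price.
For €23 ≤ P < €398 the firm produces at a loss; below €23 it shuts down.

Shutdown price = €23; break-even price = €398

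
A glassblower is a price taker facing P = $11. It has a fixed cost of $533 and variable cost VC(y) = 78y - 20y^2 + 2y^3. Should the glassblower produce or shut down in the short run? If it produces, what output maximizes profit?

Shut down

From TC, MC = TC'(y) = 78 - 40y + 6y^2 and AVC = VC/y = 78 - 20y + 2y^2.
The AVC parabola has its vertex at y = 20/4 = 5, where AVC = 78 - 20·5 + 2·5^2 = $28.
Since P = $11 < min AVC = $28, price fails to cover variable cost at any output.
Shutting down limits the loss to fixed cost, $533.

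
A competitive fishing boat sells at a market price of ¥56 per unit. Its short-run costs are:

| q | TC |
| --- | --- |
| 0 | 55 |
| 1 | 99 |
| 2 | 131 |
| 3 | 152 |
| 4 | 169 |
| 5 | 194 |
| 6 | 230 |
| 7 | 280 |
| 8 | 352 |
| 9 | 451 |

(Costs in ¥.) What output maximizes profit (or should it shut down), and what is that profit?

q = 7; profit = ¥112

Profit at each row (π = 56q − TC): q=0: -55; q=1: -43; q=2: -19; q=3: 16; q=4: 55; q=5: 86; q=6: 106; q=7: 112; q=8: 96; q=9: 53.
Profit is maximized at q = 7. AVC there is 225/7 = ¥32.14 ≤ P, so producing beats shutting down (which would give -¥55).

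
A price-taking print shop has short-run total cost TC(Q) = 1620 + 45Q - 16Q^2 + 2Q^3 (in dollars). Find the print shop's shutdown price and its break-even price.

Shutdown price = min AVC. AVC = 45 - 16Q + 2Q^2, with vertex at Q = 4 and minimum $13.
ATC = 1620/Q + 45 - 16Q + 2Q^2. Setting dATC/dQ = −1620/Q^2 − 16 + 4Q = 0 gives Q = 9 (since 4·9^3 − 16·9^2 = 1620).
min ATC = 1620/9 + 45 − 16·9 + 2·9^2 = $243. That is the break-even price.
Between these two prices the firm operates at a loss; above $243 it earns a profit.

Shutdown price = $13; break-even price = $243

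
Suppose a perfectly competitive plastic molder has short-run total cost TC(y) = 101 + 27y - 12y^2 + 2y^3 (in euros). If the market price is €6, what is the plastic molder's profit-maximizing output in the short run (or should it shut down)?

Shut down

Variable cost is VC = 27y - 12y^2 + 2y^3, so AVC = VC/y = 27 - 12y + 2y^2 and MC = dTC/dy = 27 - 24y + 6y^2.
AVC hits its minimum where MC = AVC, at y = 3, giving min AVC = 27 - 12·3 + 2·3^2 = €9.
With P < min AVC (€6 < €9), every unit sold adds to the loss.
The firm minimizes its loss by shutting down and losing only its fixed cost of €101.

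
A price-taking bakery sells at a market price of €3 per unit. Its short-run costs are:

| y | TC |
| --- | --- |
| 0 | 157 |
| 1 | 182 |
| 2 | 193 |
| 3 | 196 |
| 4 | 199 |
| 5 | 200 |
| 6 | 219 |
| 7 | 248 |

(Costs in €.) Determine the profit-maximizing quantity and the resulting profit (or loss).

Profit at each row (π = 3y − TC): y=0: -157; y=1: -179; y=2: -187; y=3: -187; y=4: -187; y=5: -185; y=6: -201; y=7: -227.
Profit is highest at y = 0. Equivalently, the lowest AVC in the table is 43/5 ≈ €8.60 at y = 5, and P = €3 falls below it — price never covers variable cost, so the firm shuts down and loses only its fixed cost.

y = 0 (shut down); profit = -€157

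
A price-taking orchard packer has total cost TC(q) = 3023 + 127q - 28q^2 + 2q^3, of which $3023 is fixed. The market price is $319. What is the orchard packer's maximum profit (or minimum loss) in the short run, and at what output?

Profit = -$143 at q = 12

AVC = 127 - 28q + 2q^2 has its minimum $29 at q = 7; price $319 clears that bar, so the firm operates.
MC = 127 - 56q + 6q^2. Setting P = MC and taking the root on the rising branch gives q* = 12.
TR = 319·12 = 3828. TC = 3023 + 948 = 3971. Profit = 3828 − 3971 = -$143.
Shutting down would mean losing the fixed cost of $3023, so operating at a loss of $143 is better by $2880.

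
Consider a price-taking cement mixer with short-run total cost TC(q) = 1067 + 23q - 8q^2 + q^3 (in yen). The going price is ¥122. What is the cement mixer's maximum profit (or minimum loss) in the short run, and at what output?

Profit = -¥257 at q = 9

AVC = 23 - 8q + q^2; min AVC = ¥7 at q = 4. Since P = ¥122 ≥ min AVC, the firm produces.
MC = 23 - 16q + 3q^2. Setting P = MC and taking the root on the rising branch gives q* = 9.
TR = 122·9 = 1098. TC = 1067 + 288 = 1355. Profit = 1098 − 1355 = -¥257.
That loss of ¥257 beats the ¥1067 the firm would lose by shutting down; producing recovers ¥810 of fixed cost.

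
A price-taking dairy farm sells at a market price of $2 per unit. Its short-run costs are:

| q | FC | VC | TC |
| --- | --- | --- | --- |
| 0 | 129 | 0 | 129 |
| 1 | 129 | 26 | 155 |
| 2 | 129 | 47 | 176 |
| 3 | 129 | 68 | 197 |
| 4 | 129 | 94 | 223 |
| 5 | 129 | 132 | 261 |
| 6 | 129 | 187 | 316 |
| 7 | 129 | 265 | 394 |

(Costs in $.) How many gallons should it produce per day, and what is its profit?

Compute π = P·q − TC at each output: q=0: -129; q=1: -153; q=2: -172; q=3: -191; q=4: -215; q=5: -251; q=6: -304; q=7: -380.
Profit is highest at q = 0. Equivalently, the lowest AVC in the table is 68/3 ≈ $22.67 at q = 3, and P = $2 falls below it — price never covers variable cost, so the firm shuts down and loses only its fixed cost.

q = 0 (shut down); profit = -$129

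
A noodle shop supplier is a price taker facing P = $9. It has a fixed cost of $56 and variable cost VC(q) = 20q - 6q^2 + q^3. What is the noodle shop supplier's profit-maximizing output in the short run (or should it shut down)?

Strip out fixed cost: VC = 20q - 6q^2 + q^3. Then AVC = 20 - 6q + q^2 and MC = 20 - 12q + 3q^2.
AVC is minimized where dAVC/dq = -6 + 2q = 0, at q = 3; min AVC = 20 - 6·3 + 3^2 = $11.
With P < min AVC ($9 < $11), every unit sold adds to the loss.
Shutting down limits the loss to fixed cost, $56.

Shut down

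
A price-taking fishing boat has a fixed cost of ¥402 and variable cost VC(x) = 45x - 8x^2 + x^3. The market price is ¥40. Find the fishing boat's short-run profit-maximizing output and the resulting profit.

AVC = 45 - 8x + x^2 has its minimum ¥29 at x = 4; price ¥40 clears that bar, so the firm operates.
MC = 45 - 16x + 3x^2. Setting P = MC and taking the root on the rising branch gives x* = 5.
TR = 40·5 = 200. TC = 402 + 150 = 552. Profit = 200 − 552 = -¥352.
That loss of ¥352 beats the ¥402 the firm would lose by shutting down; producing recovers ¥50 of fixed cost.

Profit = -¥352 at x = 5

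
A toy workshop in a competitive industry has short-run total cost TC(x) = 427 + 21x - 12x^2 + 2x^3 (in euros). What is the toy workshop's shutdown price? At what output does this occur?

The firm shuts down when price falls below the minimum of average variable cost. AVC = VC/x = 21 - 12x + 2x^2.
dAVC/dx = -12 + 4x = 0 gives x = 3. min AVC = 21 - 12·3 + 2·3^2 = 3.
For P < €3 the firm produces nothing.

€3 per unit, at x = 3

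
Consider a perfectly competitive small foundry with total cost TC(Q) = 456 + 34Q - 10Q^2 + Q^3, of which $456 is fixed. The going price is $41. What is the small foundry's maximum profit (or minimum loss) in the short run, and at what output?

AVC = 34 - 10Q + Q^2; min AVC = $9 at Q = 5. Since P = $41 ≥ min AVC, the firm produces.
With MC = 34 - 20Q + 3Q^2, P = MC on the upward-sloping part at Q* = 7.
TR = 41·7 = 287. TC = 456 + 91 = 547. Profit = 287 − 547 = -$260.
Shutting down would mean losing the fixed cost of $456, so operating at a loss of $260 is better by $196.

Profit = -$260 at Q = 7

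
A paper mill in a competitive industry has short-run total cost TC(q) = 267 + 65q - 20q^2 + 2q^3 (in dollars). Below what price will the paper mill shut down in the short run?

Short-run supply begins at min AVC. From VC = 65q - 20q^2 + 2q^3, AVC = 65 - 20q + 2q^2.
At the minimum of AVC, MC = AVC. MC = 65 - 40q + 6q^2; setting MC = AVC gives 4q^2 - 20q = 0, so q = 5. min AVC = 15.
The firm shuts down for any P below $15.

$15 per unit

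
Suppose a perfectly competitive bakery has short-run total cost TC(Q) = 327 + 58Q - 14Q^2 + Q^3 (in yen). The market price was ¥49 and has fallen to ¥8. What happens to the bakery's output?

Output falls from 9 to 0 (the firm shuts down)

AVC = 58 - 14Q + Q^2, minimized at Q = 7 where min AVC = ¥9. MC = 58 - 28Q + 3Q^2.
With P = ¥49 above the shutdown price, P = MC gives Q = 9.
At P = ¥8 < min AVC = ¥9, price no longer covers variable cost at any output, so the firm shuts down: Q = 0.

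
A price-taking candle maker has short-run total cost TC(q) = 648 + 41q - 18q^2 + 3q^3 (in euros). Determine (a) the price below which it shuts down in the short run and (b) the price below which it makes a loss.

AVC = 41 - 18q + 3q^2; minimized at q = 3, giving min AVC = €14. That is the shutdown price.
ATC = 648/q + 41 - 18q + 3q^2. Setting dATC/dq = −648/q^2 − 18 + 6q = 0 gives q = 6 (since 6·6^3 − 18·6^2 = 648).
min ATC = 648/6 + 41 − 18·6 + 3·6^2 = €149. That is the break-even price.
Between these two prices the firm operates at a loss; above €149 it earns a profit.

Shutdown price = €14; break-even price = €149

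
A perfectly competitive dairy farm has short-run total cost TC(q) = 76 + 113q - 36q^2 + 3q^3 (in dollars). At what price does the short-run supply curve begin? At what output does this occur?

$5 per unit, at q = 6

Short-run supply begins at min AVC. From VC = 113q - 36q^2 + 3q^3, AVC = 113 - 36q + 3q^2.
dAVC/dq = -36 + 6q = 0 gives q = 6. min AVC = 113 - 36·6 + 3·6^2 = 5.
The firm shuts down for any P below $5.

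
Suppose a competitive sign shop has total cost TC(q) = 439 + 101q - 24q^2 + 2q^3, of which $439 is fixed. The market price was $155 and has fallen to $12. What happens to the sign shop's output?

AVC = 101 - 24q + 2q^2, minimized at q = 6 where min AVC = $29. MC = 101 - 48q + 6q^2.
With P = $155 above the shutdown price, P = MC gives q = 9.
At P = $12 < min AVC = $29, price no longer covers variable cost at any output, so the firm shuts down: q = 0.

Output falls from 9 to 0 (the firm shuts down)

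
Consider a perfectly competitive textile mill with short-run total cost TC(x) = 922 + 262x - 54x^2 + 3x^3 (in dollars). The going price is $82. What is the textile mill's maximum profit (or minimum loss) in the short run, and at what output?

Profit = -$322 at x = 10

AVC = 262 - 54x + 3x^2 has its minimum $19 at x = 9; price $82 clears that bar, so the firm operates.
With MC = 262 - 108x + 9x^2, P = MC on the upward-sloping part at x* = 10.
TR = 82·10 = 820. TC = 922 + 220 = 1142. Profit = 820 − 1142 = -$322.
Shutting down would mean losing the fixed cost of $922, so operating at a loss of $322 is better by $600.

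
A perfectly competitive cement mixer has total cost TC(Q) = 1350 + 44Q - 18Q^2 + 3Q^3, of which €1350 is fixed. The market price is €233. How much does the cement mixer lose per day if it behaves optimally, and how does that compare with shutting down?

AVC = 44 - 18Q + 3Q^2 has its minimum €17 at Q = 3; price €233 clears that bar, so the firm operates.
MC = 44 - 36Q + 9Q^2. Setting P = MC and taking the root on the rising branch gives Q* = 7.
TR = 233·7 = 1631. TC = 1350 + 455 = 1805. Profit = 1631 − 1805 = -€174.
By producing, the firm covers all variable cost plus €1176 of fixed cost; shutting down would lose the full €1350.

Profit = -€174 at Q = 7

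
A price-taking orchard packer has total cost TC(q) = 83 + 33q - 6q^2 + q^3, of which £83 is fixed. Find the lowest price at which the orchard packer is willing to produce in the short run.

The firm shuts down when price falls below the minimum of average variable cost. AVC = VC/q = 33 - 6q + q^2.
At the minimum of AVC, MC = AVC. MC = 33 - 12q + 3q^2; setting MC = AVC gives 2q^2 - 6q = 0, so q = 3. min AVC = 24.
For P < £24 the firm produces nothing.

£24 per unit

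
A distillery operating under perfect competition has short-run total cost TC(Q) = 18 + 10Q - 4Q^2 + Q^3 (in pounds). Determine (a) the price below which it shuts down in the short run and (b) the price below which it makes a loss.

AVC = 10 - 4Q + Q^2; minimized at Q = 2, giving min AVC = £6. That is the shutdown price.
ATC = 18/Q + 10 - 4Q + Q^2. Setting dATC/dQ = −18/Q^2 − 4 + 2Q = 0 gives Q = 3 (since 2·3^3 − 4·3^2 = 18).
min ATC = 18/3 + 10 − 4·3 + 3^2 = £13. That is the break-even price.
Between these two prices the firm operates at a loss; above £13 it earns a profit.

Shutdown price = £6; break-even price = £13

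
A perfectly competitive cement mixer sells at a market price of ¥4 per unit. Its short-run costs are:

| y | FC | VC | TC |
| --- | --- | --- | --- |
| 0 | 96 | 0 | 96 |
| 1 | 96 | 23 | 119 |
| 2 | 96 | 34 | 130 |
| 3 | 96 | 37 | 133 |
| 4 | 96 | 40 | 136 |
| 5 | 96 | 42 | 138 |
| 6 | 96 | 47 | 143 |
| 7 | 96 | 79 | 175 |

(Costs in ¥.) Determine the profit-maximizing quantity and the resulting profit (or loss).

Tabulate TR − TC: y=0: -96; y=1: -115; y=2: -122; y=3: -121; y=4: -120; y=5: -118; y=6: -119; y=7: -147.
Profit is highest at y = 0. Equivalently, the lowest AVC in the table is 47/6 ≈ ¥7.83 at y = 6, and P = ¥4 falls below it — price never covers variable cost, so the firm shuts down and loses only its fixed cost.

y = 0 (shut down); profit = -¥96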